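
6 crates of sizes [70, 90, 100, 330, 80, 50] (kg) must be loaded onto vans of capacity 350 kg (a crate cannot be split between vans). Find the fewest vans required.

Total = 330 + 100 + 90 + 80 + 70 + 50 = 720 kg.
Lower bound: ⌈720/350⌉ = 3 vans.
A packing using 3 vans:
  van 1: 330 = 330
  van 2: 100 + 90 + 80 + 70 = 340
  van 3: 50 = 50
This matches the lower bound, so 3 is optimal.

3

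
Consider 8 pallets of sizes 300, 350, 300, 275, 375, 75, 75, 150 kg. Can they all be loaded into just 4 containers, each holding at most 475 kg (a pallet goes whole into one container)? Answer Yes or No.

No

Total = 1900 kg; ⌈1900/475⌉ = 4.
5 pallets each exceed half the capacity and cannot share a container, forcing at least 5 containers.
At least 5 containers are required, but only 4 are allowed.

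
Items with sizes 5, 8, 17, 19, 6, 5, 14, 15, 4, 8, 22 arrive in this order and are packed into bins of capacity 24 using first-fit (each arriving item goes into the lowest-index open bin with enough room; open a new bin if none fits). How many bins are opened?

6

  5 → bin 1 (new)  [load 5/24]
  8 → bin 1  [load 13/24]
  17 → bin 2 (new)  [load 17/24]
  19 → bin 3 (new)  [load 19/24]
  6 → bin 1  [load 19/24]
  5 → bin 1  [load 24/24]
  14 → bin 4 (new)  [load 14/24]
  15 → bin 5 (new)  [load 15/24]
  4 → bin 2  [load 21/24]
  8 → bin 4  [load 22/24]
  22 → bin 6 (new)  [load 22/24]
6 bins opened.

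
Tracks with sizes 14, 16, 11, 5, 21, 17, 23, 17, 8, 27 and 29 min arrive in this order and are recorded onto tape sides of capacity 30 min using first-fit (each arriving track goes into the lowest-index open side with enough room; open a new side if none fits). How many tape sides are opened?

  14 → side 1 (new)  [load 14/30]
  16 → side 1  [load 30/30]
  11 → side 2 (new)  [load 11/30]
  5 → side 2  [load 16/30]
  21 → side 3 (new)  [load 21/30]
  17 → side 4 (new)  [load 17/30]
  23 → side 5 (new)  [load 23/30]
  17 → side 6 (new)  [load 17/30]
  8 → side 2  [load 24/30]
  27 → side 7 (new)  [load 27/30]
  29 → side 8 (new)  [load 29/30]
8 tape sides opened.

8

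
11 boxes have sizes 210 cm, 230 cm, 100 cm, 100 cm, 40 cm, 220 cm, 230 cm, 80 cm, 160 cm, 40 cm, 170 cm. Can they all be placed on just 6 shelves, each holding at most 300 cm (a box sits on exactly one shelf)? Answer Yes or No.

Yes

A valid assignment using 6 shelves:
  shelf 1: 230 + 40 = 270
  shelf 2: 230 + 40 = 270
  shelf 3: 220 + 80 = 300
  shelf 4: 210 = 210
  shelf 5: 170 + 100 = 270
  shelf 6: 160 + 100 = 260
Every load is within 300 cm, so 6 shelves suffice.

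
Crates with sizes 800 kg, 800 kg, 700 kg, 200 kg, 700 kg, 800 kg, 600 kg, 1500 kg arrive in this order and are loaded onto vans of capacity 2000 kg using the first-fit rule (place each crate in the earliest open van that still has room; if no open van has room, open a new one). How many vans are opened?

  800 → van 1 (new)  [load 800/2000]
  800 → van 1  [load 1600/2000]
  700 → van 2 (new)  [load 700/2000]
  200 → van 1  [load 1800/2000]
  700 → van 2  [load 1400/2000]
  800 → van 3 (new)  [load 800/2000]
  600 → van 2  [load 2000/2000]
  1500 → van 4 (new)  [load 1500/2000]
4 vans opened.

4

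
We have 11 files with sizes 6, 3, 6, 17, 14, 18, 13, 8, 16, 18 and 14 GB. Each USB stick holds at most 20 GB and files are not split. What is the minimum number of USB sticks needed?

8

Total = 18 + 18 + 17 + 16 + 14 + 14 + 13 + 8 + 6 + 6 + 3 = 133 GB.
Lower bound: ⌈133/20⌉ = 7 USB sticks.
A packing using 8 USB sticks:
  USB stick 1: 18 = 18
  USB stick 2: 18 = 18
  USB stick 3: 17 + 3 = 20
  USB stick 4: 16 = 16
  USB stick 5: 14 + 6 = 20
  USB stick 6: 14 + 6 = 20
  USB stick 7: 13 = 13
  USB stick 8: 8 = 8
No arrangement into 7 USB sticks stays within capacity, so 8 is optimal.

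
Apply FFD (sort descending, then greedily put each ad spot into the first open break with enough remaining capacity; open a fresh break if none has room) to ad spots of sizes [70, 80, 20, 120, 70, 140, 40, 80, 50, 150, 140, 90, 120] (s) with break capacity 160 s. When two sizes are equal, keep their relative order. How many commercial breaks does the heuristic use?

8

Sorted descending: 150, 140, 140, 120, 120, 90, 80, 80, 70, 70, 50, 40, 20.
  150 → break 1 (new)  [load 150/160]
  140 → break 2 (new)  [load 140/160]
  140 → break 3 (new)  [load 140/160]
  120 → break 4 (new)  [load 120/160]
  120 → break 5 (new)  [load 120/160]
  90 → break 6 (new)  [load 90/160]
  80 → break 7 (new)  [load 80/160]
  80 → break 7  [load 160/160]
  70 → break 6  [load 160/160]
  70 → break 8 (new)  [load 70/160]
  50 → break 8  [load 120/160]
  40 → break 4  [load 160/160]
  20 → break 2  [load 160/160]
8 commercial breaks opened.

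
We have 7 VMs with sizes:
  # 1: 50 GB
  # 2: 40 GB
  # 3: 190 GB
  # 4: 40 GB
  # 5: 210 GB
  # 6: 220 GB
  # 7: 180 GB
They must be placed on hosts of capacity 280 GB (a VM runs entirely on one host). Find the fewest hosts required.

Total = 220 + 210 + 190 + 180 + 50 + 40 + 40 = 930 GB.
Lower bound: ⌈930/280⌉ = 4 hosts.
A packing using 4 hosts:
  host 1: 220 + 50 = 270
  host 2: 210 + 40 = 250
  host 3: 190 + 40 = 230
  host 4: 180 = 180
This matches the lower bound, so 4 is optimal.

4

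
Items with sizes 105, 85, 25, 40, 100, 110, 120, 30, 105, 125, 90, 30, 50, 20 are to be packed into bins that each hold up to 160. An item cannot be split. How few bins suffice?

Total = 125 + 120 + 110 + 105 + 105 + 100 + 90 + 85 + 50 + 40 + 30 + 30 + 25 + 20 = 1035.
Lower bound: ⌈1035/160⌉ = 7 bins.
Also, 8 items each exceed 80, and no two of those can share a bin, so at least 8 bins are needed.
A packing using 8 bins:
  bin 1: 125 + 30 = 155
  bin 2: 120 + 40 = 160
  bin 3: 110 + 50 = 160
  bin 4: 105 + 30 + 25 = 160
  bin 5: 105 + 20 = 125
  bin 6: 100 = 100
  bin 7: 90 = 90
  bin 8: 85 = 85
This matches the lower bound, so 8 is optimal.

8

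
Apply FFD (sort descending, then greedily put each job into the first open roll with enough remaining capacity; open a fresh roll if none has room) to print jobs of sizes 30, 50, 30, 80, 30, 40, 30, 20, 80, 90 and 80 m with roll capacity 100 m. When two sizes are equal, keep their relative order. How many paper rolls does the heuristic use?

Sorted descending: 90, 80, 80, 80, 50, 40, 30, 30, 30, 30, 20.
  90 → roll 1 (new)  [load 90/100]
  80 → roll 2 (new)  [load 80/100]
  80 → roll 3 (new)  [load 80/100]
  80 → roll 4 (new)  [load 80/100]
  50 → roll 5 (new)  [load 50/100]
  40 → roll 5  [load 90/100]
  30 → roll 6 (new)  [load 30/100]
  30 → roll 6  [load 60/100]
  30 → roll 6  [load 90/100]
  30 → roll 7 (new)  [load 30/100]
  20 → roll 2  [load 100/100]
7 paper rolls opened.

7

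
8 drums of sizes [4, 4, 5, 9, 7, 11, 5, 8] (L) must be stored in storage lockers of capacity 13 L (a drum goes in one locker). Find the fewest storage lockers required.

Total = 11 + 9 + 8 + 7 + 5 + 5 + 4 + 4 = 53 L.
Lower bound: ⌈53/13⌉ = 5 storage lockers.
A packing using 5 storage lockers:
  locker 1: 11 = 11
  locker 2: 9 + 4 = 13
  locker 3: 8 + 5 = 13
  locker 4: 7 + 5 = 12
  locker 5: 4 = 4
This matches the lower bound, so 5 is optimal.

5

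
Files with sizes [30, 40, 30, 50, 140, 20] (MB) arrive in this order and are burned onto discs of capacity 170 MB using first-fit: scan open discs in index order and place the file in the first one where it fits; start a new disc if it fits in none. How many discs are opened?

2

  30 → disc 1 (new)  [load 30/170]
  40 → disc 1  [load 70/170]
  30 → disc 1  [load 100/170]
  50 → disc 1  [load 150/170]
  140 → disc 2 (new)  [load 140/170]
  20 → disc 1  [load 170/170]
2 discs opened.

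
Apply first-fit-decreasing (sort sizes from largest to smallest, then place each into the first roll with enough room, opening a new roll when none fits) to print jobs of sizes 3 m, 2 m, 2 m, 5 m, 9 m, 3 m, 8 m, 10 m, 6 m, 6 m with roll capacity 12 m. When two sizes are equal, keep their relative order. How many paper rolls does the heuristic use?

Sorted descending: 10, 9, 8, 6, 6, 5, 3, 3, 2, 2.
  10 → roll 1 (new)  [load 10/12]
  9 → roll 2 (new)  [load 9/12]
  8 → roll 3 (new)  [load 8/12]
  6 → roll 4 (new)  [load 6/12]
  6 → roll 4  [load 12/12]
  5 → roll 5 (new)  [load 5/12]
  3 → roll 2  [load 12/12]
  3 → roll 3  [load 11/12]
  2 → roll 1  [load 12/12]
  2 → roll 5  [load 7/12]
5 paper rolls opened.

5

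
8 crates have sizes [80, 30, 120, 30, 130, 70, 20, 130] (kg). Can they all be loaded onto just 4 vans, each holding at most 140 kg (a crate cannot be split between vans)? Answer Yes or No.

No

Total = 610 kg; ⌈610/140⌉ = 5.
At least 5 vans are required, but only 4 are allowed.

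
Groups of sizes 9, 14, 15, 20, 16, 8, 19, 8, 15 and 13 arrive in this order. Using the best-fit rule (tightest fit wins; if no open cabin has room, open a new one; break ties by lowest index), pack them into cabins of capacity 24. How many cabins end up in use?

  9 → cabin 1 (new)  [load 9/24]
  14 → cabin 1  [load 23/24]
  15 → cabin 2 (new)  [load 15/24]
  20 → cabin 3 (new)  [load 20/24]
  16 → cabin 4 (new)  [load 16/24]
  8 → cabin 4  [load 24/24]
  19 → cabin 5 (new)  [load 19/24]
  8 → cabin 2  [load 23/24]
  15 → cabin 6 (new)  [load 15/24]
  13 → cabin 7 (new)  [load 13/24]
7 cabins opened.

7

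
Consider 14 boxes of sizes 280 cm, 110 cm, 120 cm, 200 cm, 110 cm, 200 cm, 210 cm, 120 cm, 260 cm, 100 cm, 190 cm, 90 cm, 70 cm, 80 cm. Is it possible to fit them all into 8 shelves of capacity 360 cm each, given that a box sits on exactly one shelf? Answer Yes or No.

A valid assignment using 7 shelves:
  shelf 1: 280 + 80 = 360
  shelf 2: 260 + 100 = 360
  shelf 3: 210 + 120 = 330
  shelf 4: 200 + 120 = 320
  shelf 5: 200 + 110 = 310
  shelf 6: 190 + 110 = 300
  shelf 7: 90 + 70 = 160
That uses only 7 ≤ 8, so 8 shelves are enough.

Yes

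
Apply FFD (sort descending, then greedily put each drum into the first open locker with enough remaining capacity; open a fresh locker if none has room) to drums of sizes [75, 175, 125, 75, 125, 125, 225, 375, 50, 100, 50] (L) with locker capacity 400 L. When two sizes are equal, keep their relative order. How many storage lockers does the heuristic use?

Sorted descending: 375, 225, 175, 125, 125, 125, 100, 75, 75, 50, 50.
  375 → locker 1 (new)  [load 375/400]
  225 → locker 2 (new)  [load 225/400]
  175 → locker 2  [load 400/400]
  125 → locker 3 (new)  [load 125/400]
  125 → locker 3  [load 250/400]
  125 → locker 3  [load 375/400]
  100 → locker 4 (new)  [load 100/400]
  75 → locker 4  [load 175/400]
  75 → locker 4  [load 250/400]
  50 → locker 4  [load 300/400]
  50 → locker 4  [load 350/400]
4 storage lockers opened.

4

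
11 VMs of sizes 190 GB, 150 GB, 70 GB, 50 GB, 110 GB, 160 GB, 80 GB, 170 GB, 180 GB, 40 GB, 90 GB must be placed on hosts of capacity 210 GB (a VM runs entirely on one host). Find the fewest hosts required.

7

Total = 190 + 180 + 170 + 160 + 150 + 110 + 90 + 80 + 70 + 50 + 40 = 1290 GB.
Lower bound: ⌈1290/210⌉ = 7 hosts.
A packing using 7 hosts:
  host 1: 190 = 190
  host 2: 180 = 180
  host 3: 170 + 40 = 210
  host 4: 160 + 50 = 210
  host 5: 150 = 150
  host 6: 110 + 90 = 200
  host 7: 80 + 70 = 150
This matches the lower bound, so 7 is optimal.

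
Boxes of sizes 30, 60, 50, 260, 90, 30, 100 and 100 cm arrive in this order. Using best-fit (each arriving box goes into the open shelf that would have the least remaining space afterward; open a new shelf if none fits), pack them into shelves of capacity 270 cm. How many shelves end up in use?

3

  30 → shelf 1 (new)  [load 30/270]
  60 → shelf 1  [load 90/270]
  50 → shelf 1  [load 140/270]
  260 → shelf 2 (new)  [load 260/270]
  90 → shelf 1  [load 230/270]
  30 → shelf 1  [load 260/270]
  100 → shelf 3 (new)  [load 100/270]
  100 → shelf 3  [load 200/270]
3 shelves opened.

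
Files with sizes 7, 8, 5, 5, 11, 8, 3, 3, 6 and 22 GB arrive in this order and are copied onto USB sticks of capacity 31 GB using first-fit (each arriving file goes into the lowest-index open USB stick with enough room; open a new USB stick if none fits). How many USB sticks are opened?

3

  7 → USB stick 1 (new)  [load 7/31]
  8 → USB stick 1  [load 15/31]
  5 → USB stick 1  [load 20/31]
  5 → USB stick 1  [load 25/31]
  11 → USB stick 2 (new)  [load 11/31]
  8 → USB stick 2  [load 19/31]
  3 → USB stick 1  [load 28/31]
  3 → USB stick 1  [load 31/31]
  6 → USB stick 2  [load 25/31]
  22 → USB stick 3 (new)  [load 22/31]
3 USB sticks opened.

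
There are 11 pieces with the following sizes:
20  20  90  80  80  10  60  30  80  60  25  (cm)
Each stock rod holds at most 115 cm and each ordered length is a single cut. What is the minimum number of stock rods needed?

6

Total = 90 + 80 + 80 + 80 + 60 + 60 + 30 + 25 + 20 + 20 + 10 = 555 cm.
Lower bound: ⌈555/115⌉ = 5 stock rods.
Also, 6 pieces each exceed 115/2 cm, and no two of those can share a stock rod, so at least 6 stock rods are needed.
A packing using 6 stock rods:
  stock rod 1: 90 + 25 = 115
  stock rod 2: 80 + 30 = 110
  stock rod 3: 80 + 20 + 10 = 110
  stock rod 4: 80 + 20 = 100
  stock rod 5: 60 = 60
  stock rod 6: 60 = 60
This matches the lower bound, so 6 is optimal.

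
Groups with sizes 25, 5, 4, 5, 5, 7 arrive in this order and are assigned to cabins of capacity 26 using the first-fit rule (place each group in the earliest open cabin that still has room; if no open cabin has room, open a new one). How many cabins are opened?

2

  25 → cabin 1 (new)  [load 25/26]
  5 → cabin 2 (new)  [load 5/26]
  4 → cabin 2  [load 9/26]
  5 → cabin 2  [load 14/26]
  5 → cabin 2  [load 19/26]
  7 → cabin 2  [load 26/26]
2 cabins opened.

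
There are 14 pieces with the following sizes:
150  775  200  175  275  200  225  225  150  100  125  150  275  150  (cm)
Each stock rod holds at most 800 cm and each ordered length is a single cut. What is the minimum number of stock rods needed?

4

Total = 775 + 275 + 275 + 225 + 225 + 200 + 200 + 175 + 150 + 150 + 150 + 150 + 125 + 100 = 3175 cm.
Lower bound: ⌈3175/800⌉ = 4 stock rods.
A packing using 4 stock rods:
  stock rod 1: 775 = 775
  stock rod 2: 275 + 275 + 150 + 100 = 800
  stock rod 3: 225 + 225 + 200 + 150 = 800
  stock rod 4: 200 + 175 + 150 + 150 + 125 = 800
This matches the lower bound, so 4 is optimal.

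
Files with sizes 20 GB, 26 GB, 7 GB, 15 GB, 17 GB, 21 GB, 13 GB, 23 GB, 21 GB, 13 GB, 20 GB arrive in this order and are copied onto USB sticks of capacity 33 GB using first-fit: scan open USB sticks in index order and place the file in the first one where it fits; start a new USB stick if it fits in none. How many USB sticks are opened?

  20 → USB stick 1 (new)  [load 20/33]
  26 → USB stick 2 (new)  [load 26/33]
  7 → USB stick 1  [load 27/33]
  15 → USB stick 3 (new)  [load 15/33]
  17 → USB stick 3  [load 32/33]
  21 → USB stick 4 (new)  [load 21/33]
  13 → USB stick 5 (new)  [load 13/33]
  23 → USB stick 6 (new)  [load 23/33]
  21 → USB stick 7 (new)  [load 21/33]
  13 → USB stick 5  [load 26/33]
  20 → USB stick 8 (new)  [load 20/33]
8 USB sticks opened.

8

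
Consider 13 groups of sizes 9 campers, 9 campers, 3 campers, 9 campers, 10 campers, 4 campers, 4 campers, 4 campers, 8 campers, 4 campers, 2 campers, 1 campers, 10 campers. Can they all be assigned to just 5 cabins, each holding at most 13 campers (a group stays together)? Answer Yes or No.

No

Total = 77 campers; ⌈77/13⌉ = 6.
At least 6 cabins are required, but only 5 are allowed.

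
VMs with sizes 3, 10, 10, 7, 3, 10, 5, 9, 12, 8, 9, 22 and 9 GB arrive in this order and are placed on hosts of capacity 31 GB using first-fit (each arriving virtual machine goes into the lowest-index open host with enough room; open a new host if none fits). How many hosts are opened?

  3 → host 1 (new)  [load 3/31]
  10 → host 1  [load 13/31]
  10 → host 1  [load 23/31]
  7 → host 1  [load 30/31]
  3 → host 2 (new)  [load 3/31]
  10 → host 2  [load 13/31]
  5 → host 2  [load 18/31]
  9 → host 2  [load 27/31]
  12 → host 3 (new)  [load 12/31]
  8 → host 3  [load 20/31]
  9 → host 3  [load 29/31]
  22 → host 4 (new)  [load 22/31]
  9 → host 4  [load 31/31]
4 hosts opened.

4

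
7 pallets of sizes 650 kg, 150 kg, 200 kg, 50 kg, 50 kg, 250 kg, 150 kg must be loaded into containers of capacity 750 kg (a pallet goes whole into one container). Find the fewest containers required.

2

Total = 650 + 250 + 200 + 150 + 150 + 50 + 50 = 1500 kg.
Lower bound: ⌈1500/750⌉ = 2 containers.
A packing using 2 containers:
  container 1: 650 + 50 + 50 = 750
  container 2: 250 + 200 + 150 + 150 = 750
This matches the lower bound, so 2 is optimal.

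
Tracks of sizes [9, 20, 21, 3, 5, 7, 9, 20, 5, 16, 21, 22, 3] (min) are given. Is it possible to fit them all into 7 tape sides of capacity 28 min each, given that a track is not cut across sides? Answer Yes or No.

Yes

A valid assignment using 7 tape sides:
  side 1: 22 + 5 = 27
  side 2: 21 + 7 = 28
  side 3: 21 + 5 = 26
  side 4: 20 + 3 + 3 = 26
  side 5: 20 = 20
  side 6: 16 + 9 = 25
  side 7: 9 = 9
Every load is within 28 min, so 7 tape sides suffice.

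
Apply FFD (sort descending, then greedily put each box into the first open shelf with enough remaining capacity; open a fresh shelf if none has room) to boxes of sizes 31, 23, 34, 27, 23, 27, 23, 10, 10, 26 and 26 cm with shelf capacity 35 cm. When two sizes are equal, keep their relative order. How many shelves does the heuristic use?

Sorted descending: 34, 31, 27, 27, 26, 26, 23, 23, 23, 10, 10.
  34 → shelf 1 (new)  [load 34/35]
  31 → shelf 2 (new)  [load 31/35]
  27 → shelf 3 (new)  [load 27/35]
  27 → shelf 4 (new)  [load 27/35]
  26 → shelf 5 (new)  [load 26/35]
  26 → shelf 6 (new)  [load 26/35]
  23 → shelf 7 (new)  [load 23/35]
  23 → shelf 8 (new)  [load 23/35]
  23 → shelf 9 (new)  [load 23/35]
  10 → shelf 7  [load 33/35]
  10 → shelf 8  [load 33/35]
9 shelves opened.

9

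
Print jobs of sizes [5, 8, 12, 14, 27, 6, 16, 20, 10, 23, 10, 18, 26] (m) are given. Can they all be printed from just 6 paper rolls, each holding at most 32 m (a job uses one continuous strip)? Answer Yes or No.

Total = 195 m; ⌈195/32⌉ = 7.
At least 7 paper rolls are required, but only 6 are allowed.

No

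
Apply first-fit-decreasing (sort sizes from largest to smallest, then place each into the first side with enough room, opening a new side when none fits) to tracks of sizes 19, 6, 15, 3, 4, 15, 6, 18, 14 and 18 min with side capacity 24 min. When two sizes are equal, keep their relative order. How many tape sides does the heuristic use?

Sorted descending: 19, 18, 18, 15, 15, 14, 6, 6, 4, 3.
  19 → side 1 (new)  [load 19/24]
  18 → side 2 (new)  [load 18/24]
  18 → side 3 (new)  [load 18/24]
  15 → side 4 (new)  [load 15/24]
  15 → side 5 (new)  [load 15/24]
  14 → side 6 (new)  [load 14/24]
  6 → side 2  [load 24/24]
  6 → side 3  [load 24/24]
  4 → side 1  [load 23/24]
  3 → side 4  [load 18/24]
6 tape sides opened.

6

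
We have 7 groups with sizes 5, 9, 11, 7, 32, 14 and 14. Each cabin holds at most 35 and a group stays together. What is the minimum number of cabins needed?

3

Total = 32 + 14 + 14 + 11 + 9 + 7 + 5 = 92.
Lower bound: ⌈92/35⌉ = 3 cabins.
A packing using 3 cabins:
  cabin 1: 32 = 32
  cabin 2: 14 + 14 + 7 = 35
  cabin 3: 11 + 9 + 5 = 25
This matches the lower bound, so 3 is optimal.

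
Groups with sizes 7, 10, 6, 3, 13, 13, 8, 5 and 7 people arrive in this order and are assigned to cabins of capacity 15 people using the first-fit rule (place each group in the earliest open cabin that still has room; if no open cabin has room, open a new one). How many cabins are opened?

  7 → cabin 1 (new)  [load 7/15]
  10 → cabin 2 (new)  [load 10/15]
  6 → cabin 1  [load 13/15]
  3 → cabin 2  [load 13/15]
  13 → cabin 3 (new)  [load 13/15]
  13 → cabin 4 (new)  [load 13/15]
  8 → cabin 5 (new)  [load 8/15]
  5 → cabin 5  [load 13/15]
  7 → cabin 6 (new)  [load 7/15]
6 cabins opened.

6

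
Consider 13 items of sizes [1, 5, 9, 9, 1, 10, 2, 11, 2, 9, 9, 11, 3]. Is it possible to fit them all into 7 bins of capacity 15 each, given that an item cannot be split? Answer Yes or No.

A valid assignment using 7 bins:
  bin 1: 11 + 3 + 1 = 15
  bin 2: 11 + 2 + 2 = 15
  bin 3: 10 + 5 = 15
  bin 4: 9 + 1 = 10
  bin 5: 9 = 9
  bin 6: 9 = 9
  bin 7: 9 = 9
Every load is within 15, so 7 bins suffice.

Yes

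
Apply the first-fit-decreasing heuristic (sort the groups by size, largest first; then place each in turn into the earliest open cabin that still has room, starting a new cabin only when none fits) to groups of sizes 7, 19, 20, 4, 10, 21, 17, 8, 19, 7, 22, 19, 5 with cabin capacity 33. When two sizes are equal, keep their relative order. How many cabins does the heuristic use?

Sorted descending: 22, 21, 20, 19, 19, 19, 17, 10, 8, 7, 7, 5, 4.
  22 → cabin 1 (new)  [load 22/33]
  21 → cabin 2 (new)  [load 21/33]
  20 → cabin 3 (new)  [load 20/33]
  19 → cabin 4 (new)  [load 19/33]
  19 → cabin 5 (new)  [load 19/33]
  19 → cabin 6 (new)  [load 19/33]
  17 → cabin 7 (new)  [load 17/33]
  10 → cabin 1  [load 32/33]
  8 → cabin 2  [load 29/33]
  7 → cabin 3  [load 27/33]
  7 → cabin 4  [load 26/33]
  5 → cabin 3  [load 32/33]
  4 → cabin 2  [load 33/33]
7 cabins opened.

7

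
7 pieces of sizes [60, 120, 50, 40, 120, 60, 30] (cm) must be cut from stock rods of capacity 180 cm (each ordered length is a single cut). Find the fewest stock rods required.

3

Total = 120 + 120 + 60 + 60 + 50 + 40 + 30 = 480 cm.
Lower bound: ⌈480/180⌉ = 3 stock rods.
A packing using 3 stock rods:
  stock rod 1: 120 + 60 = 180
  stock rod 2: 120 + 60 = 180
  stock rod 3: 50 + 40 + 30 = 120
This matches the lower bound, so 3 is optimal.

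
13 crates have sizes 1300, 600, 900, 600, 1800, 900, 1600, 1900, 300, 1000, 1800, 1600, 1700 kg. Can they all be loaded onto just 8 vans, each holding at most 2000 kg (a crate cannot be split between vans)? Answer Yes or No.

No

Total = 16000 kg; ⌈16000/2000⌉ = 8.
The bound of 8 does not rule out 8, but exhaustive search shows no assignment into 8 vans of capacity 2000 kg exists — the minimum is 9.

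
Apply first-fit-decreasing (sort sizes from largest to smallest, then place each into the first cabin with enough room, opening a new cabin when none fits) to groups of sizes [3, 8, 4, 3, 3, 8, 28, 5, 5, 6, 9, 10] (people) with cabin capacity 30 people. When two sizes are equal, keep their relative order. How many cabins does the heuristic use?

Sorted descending: 28, 10, 9, 8, 8, 6, 5, 5, 4, 3, 3, 3.
  28 → cabin 1 (new)  [load 28/30]
  10 → cabin 2 (new)  [load 10/30]
  9 → cabin 2  [load 19/30]
  8 → cabin 2  [load 27/30]
  8 → cabin 3 (new)  [load 8/30]
  6 → cabin 3  [load 14/30]
  5 → cabin 3  [load 19/30]
  5 → cabin 3  [load 24/30]
  4 → cabin 3  [load 28/30]
  3 → cabin 2  [load 30/30]
  3 → cabin 4 (new)  [load 3/30]
  3 → cabin 4  [load 6/30]
4 cabins opened.

4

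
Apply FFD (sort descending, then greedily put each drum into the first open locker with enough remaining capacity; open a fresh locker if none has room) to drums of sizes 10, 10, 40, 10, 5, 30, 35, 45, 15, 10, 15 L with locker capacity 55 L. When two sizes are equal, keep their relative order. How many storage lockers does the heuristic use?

Sorted descending: 45, 40, 35, 30, 15, 15, 10, 10, 10, 10, 5.
  45 → locker 1 (new)  [load 45/55]
  40 → locker 2 (new)  [load 40/55]
  35 → locker 3 (new)  [load 35/55]
  30 → locker 4 (new)  [load 30/55]
  15 → locker 2  [load 55/55]
  15 → locker 3  [load 50/55]
  10 → locker 1  [load 55/55]
  10 → locker 4  [load 40/55]
  10 → locker 4  [load 50/55]
  10 → locker 5 (new)  [load 10/55]
  5 → locker 3  [load 55/55]
5 storage lockers opened.

5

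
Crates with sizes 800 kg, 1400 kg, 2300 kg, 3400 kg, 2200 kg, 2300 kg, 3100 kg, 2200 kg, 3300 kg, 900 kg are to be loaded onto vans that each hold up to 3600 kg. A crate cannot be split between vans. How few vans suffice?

7

Total = 3400 + 3300 + 3100 + 2300 + 2300 + 2200 + 2200 + 1400 + 900 + 800 = 21900 kg.
Lower bound: ⌈21900/3600⌉ = 7 vans.
A packing using 7 vans:
  van 1: 3400 = 3400
  van 2: 3300 = 3300
  van 3: 3100 = 3100
  van 4: 2300 + 900 = 3200
  van 5: 2300 + 800 = 3100
  van 6: 2200 + 1400 = 3600
  van 7: 2200 = 2200
This matches the lower bound, so 7 is optimal.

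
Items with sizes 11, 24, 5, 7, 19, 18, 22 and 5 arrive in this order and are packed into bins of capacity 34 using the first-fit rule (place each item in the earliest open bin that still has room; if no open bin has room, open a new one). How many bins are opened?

  11 → bin 1 (new)  [load 11/34]
  24 → bin 2 (new)  [load 24/34]
  5 → bin 1  [load 16/34]
  7 → bin 1  [load 23/34]
  19 → bin 3 (new)  [load 19/34]
  18 → bin 4 (new)  [load 18/34]
  22 → bin 5 (new)  [load 22/34]
  5 → bin 1  [load 28/34]
5 bins opened.

5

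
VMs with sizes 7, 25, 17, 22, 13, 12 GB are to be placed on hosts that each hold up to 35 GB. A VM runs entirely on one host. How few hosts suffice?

Total = 25 + 22 + 17 + 13 + 12 + 7 = 96 GB.
Lower bound: ⌈96/35⌉ = 3 hosts.
A packing using 3 hosts:
  host 1: 25 + 7 = 32
  host 2: 22 + 13 = 35
  host 3: 17 + 12 = 29
This matches the lower bound, so 3 is optimal.

3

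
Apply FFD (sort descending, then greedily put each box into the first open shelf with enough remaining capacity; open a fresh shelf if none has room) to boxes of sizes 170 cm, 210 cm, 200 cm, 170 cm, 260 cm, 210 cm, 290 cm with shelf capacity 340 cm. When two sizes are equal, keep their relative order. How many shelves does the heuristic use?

6

Sorted descending: 290, 260, 210, 210, 200, 170, 170.
  290 → shelf 1 (new)  [load 290/340]
  260 → shelf 2 (new)  [load 260/340]
  210 → shelf 3 (new)  [load 210/340]
  210 → shelf 4 (new)  [load 210/340]
  200 → shelf 5 (new)  [load 200/340]
  170 → shelf 6 (new)  [load 170/340]
  170 → shelf 6  [load 340/340]
6 shelves opened.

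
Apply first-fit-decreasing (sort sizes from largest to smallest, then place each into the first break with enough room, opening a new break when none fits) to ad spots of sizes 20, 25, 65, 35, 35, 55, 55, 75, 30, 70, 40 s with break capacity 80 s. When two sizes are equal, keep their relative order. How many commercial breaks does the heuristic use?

7

Sorted descending: 75, 70, 65, 55, 55, 40, 35, 35, 30, 25, 20.
  75 → break 1 (new)  [load 75/80]
  70 → break 2 (new)  [load 70/80]
  65 → break 3 (new)  [load 65/80]
  55 → break 4 (new)  [load 55/80]
  55 → break 5 (new)  [load 55/80]
  40 → break 6 (new)  [load 40/80]
  35 → break 6  [load 75/80]
  35 → break 7 (new)  [load 35/80]
  30 → break 7  [load 65/80]
  25 → break 4  [load 80/80]
  20 → break 5  [load 75/80]
7 commercial breaks opened.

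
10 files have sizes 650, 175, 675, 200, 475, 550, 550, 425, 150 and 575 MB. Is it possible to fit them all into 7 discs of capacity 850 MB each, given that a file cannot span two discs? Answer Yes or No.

Yes

A valid assignment using 7 discs:
  disc 1: 675 + 175 = 850
  disc 2: 650 + 200 = 850
  disc 3: 575 + 150 = 725
  disc 4: 550 = 550
  disc 5: 550 = 550
  disc 6: 475 = 475
  disc 7: 425 = 425
Every load is within 850 MB, so 7 discs suffice.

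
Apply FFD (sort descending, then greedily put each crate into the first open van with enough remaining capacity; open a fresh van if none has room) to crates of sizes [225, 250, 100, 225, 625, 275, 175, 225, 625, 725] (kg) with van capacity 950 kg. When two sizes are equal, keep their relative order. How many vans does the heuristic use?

4

Sorted descending: 725, 625, 625, 275, 250, 225, 225, 225, 175, 100.
  725 → van 1 (new)  [load 725/950]
  625 → van 2 (new)  [load 625/950]
  625 → van 3 (new)  [load 625/950]
  275 → van 2  [load 900/950]
  250 → van 3  [load 875/950]
  225 → van 1  [load 950/950]
  225 → van 4 (new)  [load 225/950]
  225 → van 4  [load 450/950]
  175 → van 4  [load 625/950]
  100 → van 4  [load 725/950]
4 vans opened.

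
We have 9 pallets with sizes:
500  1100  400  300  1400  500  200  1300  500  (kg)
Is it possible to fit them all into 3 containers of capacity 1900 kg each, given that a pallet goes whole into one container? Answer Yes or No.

Total = 6200 kg; ⌈6200/1900⌉ = 4.
At least 4 containers are required, but only 3 are allowed.

No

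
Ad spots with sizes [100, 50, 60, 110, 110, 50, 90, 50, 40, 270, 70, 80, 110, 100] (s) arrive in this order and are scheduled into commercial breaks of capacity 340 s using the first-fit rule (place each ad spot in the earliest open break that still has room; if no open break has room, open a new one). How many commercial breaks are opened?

  100 → break 1 (new)  [load 100/340]
  50 → break 1  [load 150/340]
  60 → break 1  [load 210/340]
  110 → break 1  [load 320/340]
  110 → break 2 (new)  [load 110/340]
  50 → break 2  [load 160/340]
  90 → break 2  [load 250/340]
  50 → break 2  [load 300/340]
  40 → break 2  [load 340/340]
  270 → break 3 (new)  [load 270/340]
  70 → break 3  [load 340/340]
  80 → break 4 (new)  [load 80/340]
  110 → break 4  [load 190/340]
  100 → break 4  [load 290/340]
4 commercial breaks opened.

4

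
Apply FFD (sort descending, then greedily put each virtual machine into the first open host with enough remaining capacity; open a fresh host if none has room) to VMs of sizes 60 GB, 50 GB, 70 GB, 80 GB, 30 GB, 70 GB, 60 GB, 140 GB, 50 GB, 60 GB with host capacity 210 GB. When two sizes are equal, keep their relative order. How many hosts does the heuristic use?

4

Sorted descending: 140, 80, 70, 70, 60, 60, 60, 50, 50, 30.
  140 → host 1 (new)  [load 140/210]
  80 → host 2 (new)  [load 80/210]
  70 → host 1  [load 210/210]
  70 → host 2  [load 150/210]
  60 → host 2  [load 210/210]
  60 → host 3 (new)  [load 60/210]
  60 → host 3  [load 120/210]
  50 → host 3  [load 170/210]
  50 → host 4 (new)  [load 50/210]
  30 → host 3  [load 200/210]
4 hosts opened.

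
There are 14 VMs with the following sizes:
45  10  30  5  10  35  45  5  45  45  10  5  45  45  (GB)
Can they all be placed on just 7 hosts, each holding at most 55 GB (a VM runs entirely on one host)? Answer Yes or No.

Total = 380 GB; ⌈380/55⌉ = 7.
8 VMs each exceed half the capacity and cannot share a host, forcing at least 8 hosts.
At least 8 hosts are required, but only 7 are allowed.

No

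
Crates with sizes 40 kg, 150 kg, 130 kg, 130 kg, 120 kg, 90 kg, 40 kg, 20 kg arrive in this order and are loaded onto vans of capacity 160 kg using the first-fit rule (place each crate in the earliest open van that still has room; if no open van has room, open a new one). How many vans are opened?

  40 → van 1 (new)  [load 40/160]
  150 → van 2 (new)  [load 150/160]
  130 → van 3 (new)  [load 130/160]
  130 → van 4 (new)  [load 130/160]
  120 → van 1  [load 160/160]
  90 → van 5 (new)  [load 90/160]
  40 → van 5  [load 130/160]
  20 → van 3  [load 150/160]
5 vans opened.

5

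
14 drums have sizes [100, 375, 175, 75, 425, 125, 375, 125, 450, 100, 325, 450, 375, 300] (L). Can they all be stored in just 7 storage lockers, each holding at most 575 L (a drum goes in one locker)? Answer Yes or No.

No

Total = 3775 L; ⌈3775/575⌉ = 7.
8 drums each exceed half the capacity and cannot share a locker, forcing at least 8 storage lockers.
At least 8 storage lockers are required, but only 7 are allowed.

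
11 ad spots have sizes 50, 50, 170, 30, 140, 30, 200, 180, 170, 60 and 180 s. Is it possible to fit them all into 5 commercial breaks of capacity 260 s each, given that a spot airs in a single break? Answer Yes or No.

No

Total = 1260 s; ⌈1260/260⌉ = 5.
6 ad spots each exceed half the capacity and cannot share a break, forcing at least 6 commercial breaks.
At least 6 commercial breaks are required, but only 5 are allowed.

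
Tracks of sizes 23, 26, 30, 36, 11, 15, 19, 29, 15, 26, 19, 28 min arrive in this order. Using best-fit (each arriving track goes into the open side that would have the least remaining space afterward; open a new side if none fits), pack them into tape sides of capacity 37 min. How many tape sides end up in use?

  23 → side 1 (new)  [load 23/37]
  26 → side 2 (new)  [load 26/37]
  30 → side 3 (new)  [load 30/37]
  36 → side 4 (new)  [load 36/37]
  11 → side 2  [load 37/37]
  15 → side 5 (new)  [load 15/37]
  19 → side 5  [load 34/37]
  29 → side 6 (new)  [load 29/37]
  15 → side 7 (new)  [load 15/37]
  26 → side 8 (new)  [load 26/37]
  19 → side 7  [load 34/37]
  28 → side 9 (new)  [load 28/37]
9 tape sides opened.

9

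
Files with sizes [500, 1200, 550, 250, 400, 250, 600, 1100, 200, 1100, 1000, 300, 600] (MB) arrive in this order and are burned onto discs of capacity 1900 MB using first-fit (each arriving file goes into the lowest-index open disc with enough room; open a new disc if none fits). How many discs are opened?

  500 → disc 1 (new)  [load 500/1900]
  1200 → disc 1  [load 1700/1900]
  550 → disc 2 (new)  [load 550/1900]
  250 → disc 2  [load 800/1900]
  400 → disc 2  [load 1200/1900]
  250 → disc 2  [load 1450/1900]
  600 → disc 3 (new)  [load 600/1900]
  1100 → disc 3  [load 1700/1900]
  200 → disc 1  [load 1900/1900]
  1100 → disc 4 (new)  [load 1100/1900]
  1000 → disc 5 (new)  [load 1000/1900]
  300 → disc 2  [load 1750/1900]
  600 → disc 4  [load 1700/1900]
5 discs opened.

5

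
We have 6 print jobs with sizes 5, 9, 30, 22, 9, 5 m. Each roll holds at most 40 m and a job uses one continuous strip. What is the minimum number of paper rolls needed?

2

Total = 30 + 22 + 9 + 9 + 5 + 5 = 80 m.
Lower bound: ⌈80/40⌉ = 2 paper rolls.
A packing using 2 paper rolls:
  roll 1: 30 + 5 + 5 = 40
  roll 2: 22 + 9 + 9 = 40
This matches the lower bound, so 2 is optimal.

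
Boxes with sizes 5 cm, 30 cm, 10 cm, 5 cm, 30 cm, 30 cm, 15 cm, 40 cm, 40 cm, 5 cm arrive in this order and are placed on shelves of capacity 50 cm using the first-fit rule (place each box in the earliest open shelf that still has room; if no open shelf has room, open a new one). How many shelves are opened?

5

  5 → shelf 1 (new)  [load 5/50]
  30 → shelf 1  [load 35/50]
  10 → shelf 1  [load 45/50]
  5 → shelf 1  [load 50/50]
  30 → shelf 2 (new)  [load 30/50]
  30 → shelf 3 (new)  [load 30/50]
  15 → shelf 2  [load 45/50]
  40 → shelf 4 (new)  [load 40/50]
  40 → shelf 5 (new)  [load 40/50]
  5 → shelf 2  [load 50/50]
5 shelves opened.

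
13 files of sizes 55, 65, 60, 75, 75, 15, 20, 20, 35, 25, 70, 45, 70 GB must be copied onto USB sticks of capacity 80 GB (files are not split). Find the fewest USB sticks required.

9

Total = 75 + 75 + 70 + 70 + 65 + 60 + 55 + 45 + 35 + 25 + 20 + 20 + 15 = 630 GB.
Lower bound: ⌈630/80⌉ = 8 USB sticks.
A packing using 9 USB sticks:
  USB stick 1: 75 = 75
  USB stick 2: 75 = 75
  USB stick 3: 70 = 70
  USB stick 4: 70 = 70
  USB stick 5: 65 + 15 = 80
  USB stick 6: 60 + 20 = 80
  USB stick 7: 55 + 25 = 80
  USB stick 8: 45 + 35 = 80
  USB stick 9: 20 = 20
No arrangement into 8 USB sticks stays within capacity, so 9 is optimal.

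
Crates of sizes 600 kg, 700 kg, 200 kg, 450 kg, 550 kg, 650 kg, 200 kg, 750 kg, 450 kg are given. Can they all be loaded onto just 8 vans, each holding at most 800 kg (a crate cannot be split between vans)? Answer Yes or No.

Yes

A valid assignment using 7 vans:
  van 1: 750 = 750
  van 2: 700 = 700
  van 3: 650 = 650
  van 4: 600 + 200 = 800
  van 5: 550 + 200 = 750
  van 6: 450 = 450
  van 7: 450 = 450
That uses only 7 ≤ 8, so 8 vans are enough.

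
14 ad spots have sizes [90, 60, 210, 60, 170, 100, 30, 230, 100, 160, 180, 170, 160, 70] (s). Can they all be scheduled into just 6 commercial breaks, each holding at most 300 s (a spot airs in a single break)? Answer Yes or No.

No

Total = 1790 s; ⌈1790/300⌉ = 6.
7 ad spots each exceed half the capacity and cannot share a break, forcing at least 7 commercial breaks.
At least 7 commercial breaks are required, but only 6 are allowed.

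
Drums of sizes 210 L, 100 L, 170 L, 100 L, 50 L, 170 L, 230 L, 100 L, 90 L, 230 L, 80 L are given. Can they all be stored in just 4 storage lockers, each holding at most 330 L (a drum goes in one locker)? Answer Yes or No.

No

Total = 1530 L; ⌈1530/330⌉ = 5.
At least 5 storage lockers are required, but only 4 are allowed.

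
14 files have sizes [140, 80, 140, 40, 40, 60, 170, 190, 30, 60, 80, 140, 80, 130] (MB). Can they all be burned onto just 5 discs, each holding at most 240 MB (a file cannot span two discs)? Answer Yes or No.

No

Total = 1380 MB; ⌈1380/240⌉ = 6.
At least 6 discs are required, but only 5 are allowed.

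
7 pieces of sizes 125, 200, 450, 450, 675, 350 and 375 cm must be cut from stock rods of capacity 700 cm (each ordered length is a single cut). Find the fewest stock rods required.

Total = 675 + 450 + 450 + 375 + 350 + 200 + 125 = 2625 cm.
Lower bound: ⌈2625/700⌉ = 4 stock rods.
A packing using 5 stock rods:
  stock rod 1: 675 = 675
  stock rod 2: 450 + 200 = 650
  stock rod 3: 450 + 125 = 575
  stock rod 4: 375 = 375
  stock rod 5: 350 = 350
No arrangement into 4 stock rods stays within capacity, so 5 is optimal.

5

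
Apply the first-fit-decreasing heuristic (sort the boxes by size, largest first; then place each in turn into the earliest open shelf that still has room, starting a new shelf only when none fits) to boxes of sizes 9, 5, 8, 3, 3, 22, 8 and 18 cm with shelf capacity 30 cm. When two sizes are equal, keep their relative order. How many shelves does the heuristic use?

Sorted descending: 22, 18, 9, 8, 8, 5, 3, 3.
  22 → shelf 1 (new)  [load 22/30]
  18 → shelf 2 (new)  [load 18/30]
  9 → shelf 2  [load 27/30]
  8 → shelf 1  [load 30/30]
  8 → shelf 3 (new)  [load 8/30]
  5 → shelf 3  [load 13/30]
  3 → shelf 2  [load 30/30]
  3 → shelf 3  [load 16/30]
3 shelves opened.

3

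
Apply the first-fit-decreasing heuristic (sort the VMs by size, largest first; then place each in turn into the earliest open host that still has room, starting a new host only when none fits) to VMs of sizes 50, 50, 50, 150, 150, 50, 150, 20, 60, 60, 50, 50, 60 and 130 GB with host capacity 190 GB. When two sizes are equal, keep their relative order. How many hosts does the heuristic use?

7

Sorted descending: 150, 150, 150, 130, 60, 60, 60, 50, 50, 50, 50, 50, 50, 20.
  150 → host 1 (new)  [load 150/190]
  150 → host 2 (new)  [load 150/190]
  150 → host 3 (new)  [load 150/190]
  130 → host 4 (new)  [load 130/190]
  60 → host 4  [load 190/190]
  60 → host 5 (new)  [load 60/190]
  60 → host 5  [load 120/190]
  50 → host 5  [load 170/190]
  50 → host 6 (new)  [load 50/190]
  50 → host 6  [load 100/190]
  50 → host 6  [load 150/190]
  50 → host 7 (new)  [load 50/190]
  50 → host 7  [load 100/190]
  20 → host 1  [load 170/190]
7 hosts opened.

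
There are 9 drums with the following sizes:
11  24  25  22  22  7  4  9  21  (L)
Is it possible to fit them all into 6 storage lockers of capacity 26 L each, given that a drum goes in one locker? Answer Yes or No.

No

Total = 145 L; ⌈145/26⌉ = 6.
The bound of 6 does not rule out 6, but exhaustive search shows no assignment into 6 storage lockers of capacity 26 L exists — the minimum is 7.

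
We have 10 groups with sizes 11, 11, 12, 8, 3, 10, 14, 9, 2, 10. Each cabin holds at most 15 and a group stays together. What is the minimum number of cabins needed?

8

Total = 14 + 12 + 11 + 11 + 10 + 10 + 9 + 8 + 3 + 2 = 90.
Lower bound: ⌈90/15⌉ = 6 cabins.
Also, 8 groups each exceed 15/2, and no two of those can share a cabin, so at least 8 cabins are needed.
A packing using 8 cabins:
  cabin 1: 14 = 14
  cabin 2: 12 + 3 = 15
  cabin 3: 11 + 2 = 13
  cabin 4: 11 = 11
  cabin 5: 10 = 10
  cabin 6: 10 = 10
  cabin 7: 9 = 9
  cabin 8: 8 = 8
This matches the lower bound, so 8 is optimal.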